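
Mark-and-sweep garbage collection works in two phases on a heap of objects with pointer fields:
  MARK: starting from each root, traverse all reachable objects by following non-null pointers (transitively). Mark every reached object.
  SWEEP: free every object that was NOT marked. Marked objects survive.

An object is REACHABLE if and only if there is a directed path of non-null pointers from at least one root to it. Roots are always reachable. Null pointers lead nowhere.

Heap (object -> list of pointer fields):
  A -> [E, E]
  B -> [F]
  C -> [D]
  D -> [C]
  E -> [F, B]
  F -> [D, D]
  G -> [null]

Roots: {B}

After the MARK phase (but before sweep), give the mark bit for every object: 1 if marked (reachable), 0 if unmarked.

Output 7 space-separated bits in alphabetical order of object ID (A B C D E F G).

Answer: 0 1 1 1 0 1 0

Derivation:
Roots: B
Mark B: refs=F, marked=B
Mark F: refs=D D, marked=B F
Mark D: refs=C, marked=B D F
Mark C: refs=D, marked=B C D F
Unmarked (collected): A E G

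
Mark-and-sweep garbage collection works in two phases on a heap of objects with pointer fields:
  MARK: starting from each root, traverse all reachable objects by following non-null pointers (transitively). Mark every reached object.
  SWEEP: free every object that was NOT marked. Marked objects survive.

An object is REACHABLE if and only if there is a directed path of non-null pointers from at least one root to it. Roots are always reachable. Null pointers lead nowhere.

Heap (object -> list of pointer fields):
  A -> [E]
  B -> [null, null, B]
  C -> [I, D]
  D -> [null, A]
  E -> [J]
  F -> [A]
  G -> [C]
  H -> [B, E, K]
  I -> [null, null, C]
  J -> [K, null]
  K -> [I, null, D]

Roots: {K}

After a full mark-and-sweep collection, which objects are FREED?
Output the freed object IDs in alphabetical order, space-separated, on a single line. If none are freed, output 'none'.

Roots: K
Mark K: refs=I null D, marked=K
Mark I: refs=null null C, marked=I K
Mark D: refs=null A, marked=D I K
Mark C: refs=I D, marked=C D I K
Mark A: refs=E, marked=A C D I K
Mark E: refs=J, marked=A C D E I K
Mark J: refs=K null, marked=A C D E I J K
Unmarked (collected): B F G H

Answer: B F G H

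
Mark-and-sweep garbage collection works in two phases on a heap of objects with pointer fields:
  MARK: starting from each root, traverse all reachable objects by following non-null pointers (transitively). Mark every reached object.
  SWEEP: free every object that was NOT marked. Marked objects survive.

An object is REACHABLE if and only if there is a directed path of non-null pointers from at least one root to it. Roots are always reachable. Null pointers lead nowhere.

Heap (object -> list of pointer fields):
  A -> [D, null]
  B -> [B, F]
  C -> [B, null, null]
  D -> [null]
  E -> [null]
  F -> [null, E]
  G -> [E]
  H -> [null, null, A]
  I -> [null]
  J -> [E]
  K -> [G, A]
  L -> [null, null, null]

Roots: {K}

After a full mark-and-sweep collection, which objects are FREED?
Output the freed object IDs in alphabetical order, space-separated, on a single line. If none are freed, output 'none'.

Roots: K
Mark K: refs=G A, marked=K
Mark G: refs=E, marked=G K
Mark A: refs=D null, marked=A G K
Mark E: refs=null, marked=A E G K
Mark D: refs=null, marked=A D E G K
Unmarked (collected): B C F H I J L

Answer: B C F H I J L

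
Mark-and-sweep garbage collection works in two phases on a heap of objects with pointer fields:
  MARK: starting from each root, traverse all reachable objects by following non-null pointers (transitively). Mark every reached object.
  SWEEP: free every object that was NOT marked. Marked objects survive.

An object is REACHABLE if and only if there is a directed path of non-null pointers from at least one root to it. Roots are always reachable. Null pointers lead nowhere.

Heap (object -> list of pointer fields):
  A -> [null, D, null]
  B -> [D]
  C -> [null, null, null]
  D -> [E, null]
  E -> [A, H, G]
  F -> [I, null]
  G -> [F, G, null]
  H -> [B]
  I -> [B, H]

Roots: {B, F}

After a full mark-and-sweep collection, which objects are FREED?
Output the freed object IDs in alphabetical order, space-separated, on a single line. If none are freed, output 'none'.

Roots: B F
Mark B: refs=D, marked=B
Mark F: refs=I null, marked=B F
Mark D: refs=E null, marked=B D F
Mark I: refs=B H, marked=B D F I
Mark E: refs=A H G, marked=B D E F I
Mark H: refs=B, marked=B D E F H I
Mark A: refs=null D null, marked=A B D E F H I
Mark G: refs=F G null, marked=A B D E F G H I
Unmarked (collected): C

Answer: C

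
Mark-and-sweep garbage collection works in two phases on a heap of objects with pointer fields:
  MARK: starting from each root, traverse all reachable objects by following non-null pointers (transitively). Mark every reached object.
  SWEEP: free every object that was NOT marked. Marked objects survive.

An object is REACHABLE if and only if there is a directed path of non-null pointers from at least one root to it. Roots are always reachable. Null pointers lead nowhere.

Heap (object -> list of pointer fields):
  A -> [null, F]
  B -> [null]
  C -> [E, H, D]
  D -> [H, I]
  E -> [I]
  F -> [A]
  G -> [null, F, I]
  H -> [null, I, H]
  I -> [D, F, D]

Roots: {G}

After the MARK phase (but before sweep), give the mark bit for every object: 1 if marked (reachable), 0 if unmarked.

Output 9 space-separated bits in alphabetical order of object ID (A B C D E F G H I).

Answer: 1 0 0 1 0 1 1 1 1

Derivation:
Roots: G
Mark G: refs=null F I, marked=G
Mark F: refs=A, marked=F G
Mark I: refs=D F D, marked=F G I
Mark A: refs=null F, marked=A F G I
Mark D: refs=H I, marked=A D F G I
Mark H: refs=null I H, marked=A D F G H I
Unmarked (collected): B C E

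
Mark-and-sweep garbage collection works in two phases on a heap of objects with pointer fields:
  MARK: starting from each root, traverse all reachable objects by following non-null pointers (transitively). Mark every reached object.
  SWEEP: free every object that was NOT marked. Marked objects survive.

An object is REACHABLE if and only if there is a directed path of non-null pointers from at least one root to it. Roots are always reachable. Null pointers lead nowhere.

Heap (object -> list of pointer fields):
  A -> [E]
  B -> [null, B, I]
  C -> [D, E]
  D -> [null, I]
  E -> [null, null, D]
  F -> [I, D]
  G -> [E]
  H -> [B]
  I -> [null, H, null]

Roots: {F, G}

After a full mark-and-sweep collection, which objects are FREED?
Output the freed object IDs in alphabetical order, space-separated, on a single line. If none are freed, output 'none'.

Roots: F G
Mark F: refs=I D, marked=F
Mark G: refs=E, marked=F G
Mark I: refs=null H null, marked=F G I
Mark D: refs=null I, marked=D F G I
Mark E: refs=null null D, marked=D E F G I
Mark H: refs=B, marked=D E F G H I
Mark B: refs=null B I, marked=B D E F G H I
Unmarked (collected): A C

Answer: A C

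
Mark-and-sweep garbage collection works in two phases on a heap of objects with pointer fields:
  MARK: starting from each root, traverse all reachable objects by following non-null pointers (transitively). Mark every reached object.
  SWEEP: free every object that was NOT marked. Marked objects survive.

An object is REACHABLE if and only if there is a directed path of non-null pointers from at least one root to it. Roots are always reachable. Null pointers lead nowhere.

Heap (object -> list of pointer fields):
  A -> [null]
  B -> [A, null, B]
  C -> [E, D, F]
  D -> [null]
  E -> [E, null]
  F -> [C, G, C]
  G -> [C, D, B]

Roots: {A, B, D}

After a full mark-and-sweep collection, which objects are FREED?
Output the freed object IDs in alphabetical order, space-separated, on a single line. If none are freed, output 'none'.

Answer: C E F G

Derivation:
Roots: A B D
Mark A: refs=null, marked=A
Mark B: refs=A null B, marked=A B
Mark D: refs=null, marked=A B D
Unmarked (collected): C E F G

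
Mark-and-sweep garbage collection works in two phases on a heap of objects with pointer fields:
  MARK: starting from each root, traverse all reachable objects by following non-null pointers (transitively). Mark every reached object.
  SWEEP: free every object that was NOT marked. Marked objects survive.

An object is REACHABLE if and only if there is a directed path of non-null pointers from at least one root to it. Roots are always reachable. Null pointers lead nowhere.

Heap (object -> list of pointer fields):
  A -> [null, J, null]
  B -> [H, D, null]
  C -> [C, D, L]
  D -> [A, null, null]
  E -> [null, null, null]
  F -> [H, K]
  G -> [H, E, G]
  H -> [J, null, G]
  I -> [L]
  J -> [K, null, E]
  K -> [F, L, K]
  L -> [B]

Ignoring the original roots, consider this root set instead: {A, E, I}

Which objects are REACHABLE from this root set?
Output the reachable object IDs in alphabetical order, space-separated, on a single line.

Answer: A B D E F G H I J K L

Derivation:
Roots: A E I
Mark A: refs=null J null, marked=A
Mark E: refs=null null null, marked=A E
Mark I: refs=L, marked=A E I
Mark J: refs=K null E, marked=A E I J
Mark L: refs=B, marked=A E I J L
Mark K: refs=F L K, marked=A E I J K L
Mark B: refs=H D null, marked=A B E I J K L
Mark F: refs=H K, marked=A B E F I J K L
Mark H: refs=J null G, marked=A B E F H I J K L
Mark D: refs=A null null, marked=A B D E F H I J K L
Mark G: refs=H E G, marked=A B D E F G H I J K L
Unmarked (collected): C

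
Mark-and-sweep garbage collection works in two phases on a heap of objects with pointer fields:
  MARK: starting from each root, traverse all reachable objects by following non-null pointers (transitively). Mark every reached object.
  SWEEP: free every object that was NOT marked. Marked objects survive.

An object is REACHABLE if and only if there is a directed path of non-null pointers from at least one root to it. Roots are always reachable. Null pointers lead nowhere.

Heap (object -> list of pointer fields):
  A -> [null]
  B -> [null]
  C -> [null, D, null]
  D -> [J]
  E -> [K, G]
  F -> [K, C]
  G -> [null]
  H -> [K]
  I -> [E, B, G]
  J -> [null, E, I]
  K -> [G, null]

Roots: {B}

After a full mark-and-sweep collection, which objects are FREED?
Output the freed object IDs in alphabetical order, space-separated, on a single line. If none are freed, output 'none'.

Roots: B
Mark B: refs=null, marked=B
Unmarked (collected): A C D E F G H I J K

Answer: A C D E F G H I J K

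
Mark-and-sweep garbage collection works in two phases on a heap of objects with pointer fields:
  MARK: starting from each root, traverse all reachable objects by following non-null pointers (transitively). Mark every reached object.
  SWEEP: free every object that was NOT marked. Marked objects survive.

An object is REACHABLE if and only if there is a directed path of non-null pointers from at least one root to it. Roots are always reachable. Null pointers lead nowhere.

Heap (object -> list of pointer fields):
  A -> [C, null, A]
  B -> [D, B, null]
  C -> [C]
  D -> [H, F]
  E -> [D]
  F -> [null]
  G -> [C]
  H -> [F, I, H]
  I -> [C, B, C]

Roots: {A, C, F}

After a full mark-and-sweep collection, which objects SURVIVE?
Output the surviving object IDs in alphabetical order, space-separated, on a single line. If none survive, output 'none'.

Answer: A C F

Derivation:
Roots: A C F
Mark A: refs=C null A, marked=A
Mark C: refs=C, marked=A C
Mark F: refs=null, marked=A C F
Unmarked (collected): B D E G H I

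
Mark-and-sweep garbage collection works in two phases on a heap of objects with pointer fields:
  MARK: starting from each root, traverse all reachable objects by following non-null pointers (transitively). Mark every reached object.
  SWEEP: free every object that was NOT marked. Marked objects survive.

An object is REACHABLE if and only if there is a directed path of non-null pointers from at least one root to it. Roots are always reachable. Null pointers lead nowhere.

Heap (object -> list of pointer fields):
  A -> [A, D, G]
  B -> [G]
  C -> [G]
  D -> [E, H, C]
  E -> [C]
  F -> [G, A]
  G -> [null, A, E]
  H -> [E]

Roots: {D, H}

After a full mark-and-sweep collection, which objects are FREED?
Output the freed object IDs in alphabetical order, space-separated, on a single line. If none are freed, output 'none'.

Answer: B F

Derivation:
Roots: D H
Mark D: refs=E H C, marked=D
Mark H: refs=E, marked=D H
Mark E: refs=C, marked=D E H
Mark C: refs=G, marked=C D E H
Mark G: refs=null A E, marked=C D E G H
Mark A: refs=A D G, marked=A C D E G H
Unmarked (collected): B F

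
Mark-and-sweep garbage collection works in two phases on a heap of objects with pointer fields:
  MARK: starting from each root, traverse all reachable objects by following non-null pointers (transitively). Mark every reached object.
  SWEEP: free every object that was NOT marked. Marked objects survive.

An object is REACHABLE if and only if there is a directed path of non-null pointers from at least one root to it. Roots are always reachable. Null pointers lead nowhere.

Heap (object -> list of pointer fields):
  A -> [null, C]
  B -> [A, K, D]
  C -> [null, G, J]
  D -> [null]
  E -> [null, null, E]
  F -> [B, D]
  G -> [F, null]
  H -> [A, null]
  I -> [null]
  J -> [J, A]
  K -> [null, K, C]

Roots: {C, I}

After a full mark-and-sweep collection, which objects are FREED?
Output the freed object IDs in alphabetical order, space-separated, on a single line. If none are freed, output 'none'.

Answer: E H

Derivation:
Roots: C I
Mark C: refs=null G J, marked=C
Mark I: refs=null, marked=C I
Mark G: refs=F null, marked=C G I
Mark J: refs=J A, marked=C G I J
Mark F: refs=B D, marked=C F G I J
Mark A: refs=null C, marked=A C F G I J
Mark B: refs=A K D, marked=A B C F G I J
Mark D: refs=null, marked=A B C D F G I J
Mark K: refs=null K C, marked=A B C D F G I J K
Unmarked (collected): E H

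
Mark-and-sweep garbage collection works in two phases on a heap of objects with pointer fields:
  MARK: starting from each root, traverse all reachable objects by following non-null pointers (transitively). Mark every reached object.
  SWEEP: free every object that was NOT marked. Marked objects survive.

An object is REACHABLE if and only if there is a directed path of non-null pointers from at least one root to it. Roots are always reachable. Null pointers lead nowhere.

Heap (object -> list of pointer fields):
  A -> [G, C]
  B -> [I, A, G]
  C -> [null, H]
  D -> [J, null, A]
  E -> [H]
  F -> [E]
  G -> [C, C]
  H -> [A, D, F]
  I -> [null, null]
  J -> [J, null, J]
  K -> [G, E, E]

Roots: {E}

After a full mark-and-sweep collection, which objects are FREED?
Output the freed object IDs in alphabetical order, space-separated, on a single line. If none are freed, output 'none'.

Answer: B I K

Derivation:
Roots: E
Mark E: refs=H, marked=E
Mark H: refs=A D F, marked=E H
Mark A: refs=G C, marked=A E H
Mark D: refs=J null A, marked=A D E H
Mark F: refs=E, marked=A D E F H
Mark G: refs=C C, marked=A D E F G H
Mark C: refs=null H, marked=A C D E F G H
Mark J: refs=J null J, marked=A C D E F G H J
Unmarked (collected): B I K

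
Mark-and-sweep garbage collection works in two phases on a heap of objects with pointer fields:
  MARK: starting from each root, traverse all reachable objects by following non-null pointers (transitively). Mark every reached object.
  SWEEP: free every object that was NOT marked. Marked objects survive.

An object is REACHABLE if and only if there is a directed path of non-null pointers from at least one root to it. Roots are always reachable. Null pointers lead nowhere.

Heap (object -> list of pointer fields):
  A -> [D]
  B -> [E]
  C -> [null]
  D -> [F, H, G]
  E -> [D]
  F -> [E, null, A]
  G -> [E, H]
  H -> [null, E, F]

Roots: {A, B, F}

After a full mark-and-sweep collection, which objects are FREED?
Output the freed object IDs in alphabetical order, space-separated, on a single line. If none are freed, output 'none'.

Roots: A B F
Mark A: refs=D, marked=A
Mark B: refs=E, marked=A B
Mark F: refs=E null A, marked=A B F
Mark D: refs=F H G, marked=A B D F
Mark E: refs=D, marked=A B D E F
Mark H: refs=null E F, marked=A B D E F H
Mark G: refs=E H, marked=A B D E F G H
Unmarked (collected): C

Answer: C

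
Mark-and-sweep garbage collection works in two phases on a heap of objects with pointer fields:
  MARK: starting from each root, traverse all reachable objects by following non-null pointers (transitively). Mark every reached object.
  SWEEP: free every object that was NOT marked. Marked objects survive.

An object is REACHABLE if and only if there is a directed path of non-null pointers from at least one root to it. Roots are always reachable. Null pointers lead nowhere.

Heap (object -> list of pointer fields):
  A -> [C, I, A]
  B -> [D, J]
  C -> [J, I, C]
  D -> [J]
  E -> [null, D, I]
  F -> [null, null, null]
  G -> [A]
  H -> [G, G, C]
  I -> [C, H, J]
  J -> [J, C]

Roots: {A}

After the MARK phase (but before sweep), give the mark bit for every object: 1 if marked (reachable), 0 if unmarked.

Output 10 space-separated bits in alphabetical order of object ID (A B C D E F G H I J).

Answer: 1 0 1 0 0 0 1 1 1 1

Derivation:
Roots: A
Mark A: refs=C I A, marked=A
Mark C: refs=J I C, marked=A C
Mark I: refs=C H J, marked=A C I
Mark J: refs=J C, marked=A C I J
Mark H: refs=G G C, marked=A C H I J
Mark G: refs=A, marked=A C G H I J
Unmarked (collected): B D E F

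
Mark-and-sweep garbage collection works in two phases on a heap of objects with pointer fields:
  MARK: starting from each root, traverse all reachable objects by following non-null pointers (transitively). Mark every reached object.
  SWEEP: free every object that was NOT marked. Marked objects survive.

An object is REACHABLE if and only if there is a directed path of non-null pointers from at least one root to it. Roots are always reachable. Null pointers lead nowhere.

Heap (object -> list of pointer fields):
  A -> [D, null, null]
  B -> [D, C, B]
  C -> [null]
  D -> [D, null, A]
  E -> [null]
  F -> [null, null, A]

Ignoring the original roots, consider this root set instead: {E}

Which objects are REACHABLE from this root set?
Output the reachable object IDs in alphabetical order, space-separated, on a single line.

Roots: E
Mark E: refs=null, marked=E
Unmarked (collected): A B C D F

Answer: E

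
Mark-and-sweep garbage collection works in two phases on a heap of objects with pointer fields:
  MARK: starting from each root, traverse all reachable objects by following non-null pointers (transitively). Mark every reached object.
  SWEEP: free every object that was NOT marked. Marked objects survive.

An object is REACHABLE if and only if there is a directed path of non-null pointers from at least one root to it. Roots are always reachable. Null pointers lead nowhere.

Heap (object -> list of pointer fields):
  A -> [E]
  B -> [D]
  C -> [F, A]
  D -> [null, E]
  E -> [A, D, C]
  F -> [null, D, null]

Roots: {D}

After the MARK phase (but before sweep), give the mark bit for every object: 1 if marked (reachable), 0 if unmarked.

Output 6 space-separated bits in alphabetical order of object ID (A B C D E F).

Answer: 1 0 1 1 1 1

Derivation:
Roots: D
Mark D: refs=null E, marked=D
Mark E: refs=A D C, marked=D E
Mark A: refs=E, marked=A D E
Mark C: refs=F A, marked=A C D E
Mark F: refs=null D null, marked=A C D E F
Unmarked (collected): B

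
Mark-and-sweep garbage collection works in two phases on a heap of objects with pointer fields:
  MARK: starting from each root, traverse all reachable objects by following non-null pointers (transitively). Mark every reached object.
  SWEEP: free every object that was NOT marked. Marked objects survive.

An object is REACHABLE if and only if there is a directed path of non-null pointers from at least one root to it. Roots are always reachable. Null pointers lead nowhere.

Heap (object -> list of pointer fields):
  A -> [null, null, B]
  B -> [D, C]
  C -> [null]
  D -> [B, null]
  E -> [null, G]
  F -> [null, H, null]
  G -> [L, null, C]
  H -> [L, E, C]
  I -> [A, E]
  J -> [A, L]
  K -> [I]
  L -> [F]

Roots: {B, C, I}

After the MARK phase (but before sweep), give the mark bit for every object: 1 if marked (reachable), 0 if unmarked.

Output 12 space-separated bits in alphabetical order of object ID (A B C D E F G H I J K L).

Roots: B C I
Mark B: refs=D C, marked=B
Mark C: refs=null, marked=B C
Mark I: refs=A E, marked=B C I
Mark D: refs=B null, marked=B C D I
Mark A: refs=null null B, marked=A B C D I
Mark E: refs=null G, marked=A B C D E I
Mark G: refs=L null C, marked=A B C D E G I
Mark L: refs=F, marked=A B C D E G I L
Mark F: refs=null H null, marked=A B C D E F G I L
Mark H: refs=L E C, marked=A B C D E F G H I L
Unmarked (collected): J K

Answer: 1 1 1 1 1 1 1 1 1 0 0 1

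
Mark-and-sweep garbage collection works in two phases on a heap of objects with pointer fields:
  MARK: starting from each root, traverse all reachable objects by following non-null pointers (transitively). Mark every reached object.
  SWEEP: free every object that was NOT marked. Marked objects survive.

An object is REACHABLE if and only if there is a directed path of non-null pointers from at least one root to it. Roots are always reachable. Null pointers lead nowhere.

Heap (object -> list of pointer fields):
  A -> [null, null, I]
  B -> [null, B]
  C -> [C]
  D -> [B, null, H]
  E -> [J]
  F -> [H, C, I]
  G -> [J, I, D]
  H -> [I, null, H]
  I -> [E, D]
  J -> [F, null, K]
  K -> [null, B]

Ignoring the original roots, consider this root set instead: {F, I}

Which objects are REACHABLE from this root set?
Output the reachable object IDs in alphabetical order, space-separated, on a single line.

Roots: F I
Mark F: refs=H C I, marked=F
Mark I: refs=E D, marked=F I
Mark H: refs=I null H, marked=F H I
Mark C: refs=C, marked=C F H I
Mark E: refs=J, marked=C E F H I
Mark D: refs=B null H, marked=C D E F H I
Mark J: refs=F null K, marked=C D E F H I J
Mark B: refs=null B, marked=B C D E F H I J
Mark K: refs=null B, marked=B C D E F H I J K
Unmarked (collected): A G

Answer: B C D E F H I J K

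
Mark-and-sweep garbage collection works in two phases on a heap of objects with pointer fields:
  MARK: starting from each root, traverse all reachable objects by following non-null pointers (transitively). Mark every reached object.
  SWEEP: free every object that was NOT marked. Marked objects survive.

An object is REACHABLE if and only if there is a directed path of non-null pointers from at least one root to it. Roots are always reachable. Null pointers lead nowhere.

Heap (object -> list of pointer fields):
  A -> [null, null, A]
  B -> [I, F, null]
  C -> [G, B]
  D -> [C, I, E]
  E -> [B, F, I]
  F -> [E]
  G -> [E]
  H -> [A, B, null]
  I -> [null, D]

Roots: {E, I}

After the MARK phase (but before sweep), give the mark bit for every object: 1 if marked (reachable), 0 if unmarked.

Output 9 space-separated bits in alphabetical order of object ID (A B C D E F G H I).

Answer: 0 1 1 1 1 1 1 0 1

Derivation:
Roots: E I
Mark E: refs=B F I, marked=E
Mark I: refs=null D, marked=E I
Mark B: refs=I F null, marked=B E I
Mark F: refs=E, marked=B E F I
Mark D: refs=C I E, marked=B D E F I
Mark C: refs=G B, marked=B C D E F I
Mark G: refs=E, marked=B C D E F G I
Unmarked (collected): A H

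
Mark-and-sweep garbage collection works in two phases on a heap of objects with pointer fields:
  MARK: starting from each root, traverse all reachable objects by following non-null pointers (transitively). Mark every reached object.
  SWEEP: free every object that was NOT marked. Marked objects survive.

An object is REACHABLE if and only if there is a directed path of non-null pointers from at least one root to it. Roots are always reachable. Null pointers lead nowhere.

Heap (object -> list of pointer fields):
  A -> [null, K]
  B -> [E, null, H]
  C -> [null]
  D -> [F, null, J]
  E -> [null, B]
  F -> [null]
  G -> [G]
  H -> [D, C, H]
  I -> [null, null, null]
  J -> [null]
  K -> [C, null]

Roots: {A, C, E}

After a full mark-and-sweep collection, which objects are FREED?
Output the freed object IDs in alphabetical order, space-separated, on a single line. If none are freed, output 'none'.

Answer: G I

Derivation:
Roots: A C E
Mark A: refs=null K, marked=A
Mark C: refs=null, marked=A C
Mark E: refs=null B, marked=A C E
Mark K: refs=C null, marked=A C E K
Mark B: refs=E null H, marked=A B C E K
Mark H: refs=D C H, marked=A B C E H K
Mark D: refs=F null J, marked=A B C D E H K
Mark F: refs=null, marked=A B C D E F H K
Mark J: refs=null, marked=A B C D E F H J K
Unmarked (collected): G I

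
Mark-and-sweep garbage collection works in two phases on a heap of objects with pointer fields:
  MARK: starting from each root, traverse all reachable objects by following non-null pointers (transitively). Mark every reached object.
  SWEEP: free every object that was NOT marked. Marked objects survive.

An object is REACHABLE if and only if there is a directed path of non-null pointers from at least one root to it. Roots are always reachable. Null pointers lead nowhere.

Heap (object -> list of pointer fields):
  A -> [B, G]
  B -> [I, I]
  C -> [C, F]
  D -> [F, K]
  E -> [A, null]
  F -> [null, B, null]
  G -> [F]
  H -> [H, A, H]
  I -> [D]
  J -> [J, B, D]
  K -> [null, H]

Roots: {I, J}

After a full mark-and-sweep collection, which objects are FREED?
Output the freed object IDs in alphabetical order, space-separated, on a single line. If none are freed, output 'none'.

Roots: I J
Mark I: refs=D, marked=I
Mark J: refs=J B D, marked=I J
Mark D: refs=F K, marked=D I J
Mark B: refs=I I, marked=B D I J
Mark F: refs=null B null, marked=B D F I J
Mark K: refs=null H, marked=B D F I J K
Mark H: refs=H A H, marked=B D F H I J K
Mark A: refs=B G, marked=A B D F H I J K
Mark G: refs=F, marked=A B D F G H I J K
Unmarked (collected): C E

Answer: C E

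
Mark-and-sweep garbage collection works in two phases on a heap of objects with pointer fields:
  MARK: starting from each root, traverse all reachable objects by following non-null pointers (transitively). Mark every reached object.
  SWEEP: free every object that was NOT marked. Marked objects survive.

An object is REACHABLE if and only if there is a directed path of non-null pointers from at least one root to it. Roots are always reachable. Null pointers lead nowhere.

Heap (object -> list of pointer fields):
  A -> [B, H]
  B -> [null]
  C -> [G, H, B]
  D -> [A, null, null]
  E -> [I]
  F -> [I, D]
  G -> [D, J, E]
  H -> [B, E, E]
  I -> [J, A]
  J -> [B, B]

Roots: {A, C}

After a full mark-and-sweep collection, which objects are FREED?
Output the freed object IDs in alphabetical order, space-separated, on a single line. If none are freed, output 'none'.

Roots: A C
Mark A: refs=B H, marked=A
Mark C: refs=G H B, marked=A C
Mark B: refs=null, marked=A B C
Mark H: refs=B E E, marked=A B C H
Mark G: refs=D J E, marked=A B C G H
Mark E: refs=I, marked=A B C E G H
Mark D: refs=A null null, marked=A B C D E G H
Mark J: refs=B B, marked=A B C D E G H J
Mark I: refs=J A, marked=A B C D E G H I J
Unmarked (collected): F

Answer: F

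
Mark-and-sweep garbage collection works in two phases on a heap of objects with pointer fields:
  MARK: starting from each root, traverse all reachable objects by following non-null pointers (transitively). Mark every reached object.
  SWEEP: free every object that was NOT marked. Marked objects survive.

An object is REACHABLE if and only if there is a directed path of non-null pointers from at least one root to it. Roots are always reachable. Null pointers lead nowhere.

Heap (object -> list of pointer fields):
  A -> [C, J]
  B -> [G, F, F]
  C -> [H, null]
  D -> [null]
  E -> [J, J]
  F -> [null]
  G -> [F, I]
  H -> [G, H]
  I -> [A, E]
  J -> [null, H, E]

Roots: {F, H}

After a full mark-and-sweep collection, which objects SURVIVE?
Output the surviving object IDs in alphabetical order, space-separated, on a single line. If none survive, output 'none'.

Answer: A C E F G H I J

Derivation:
Roots: F H
Mark F: refs=null, marked=F
Mark H: refs=G H, marked=F H
Mark G: refs=F I, marked=F G H
Mark I: refs=A E, marked=F G H I
Mark A: refs=C J, marked=A F G H I
Mark E: refs=J J, marked=A E F G H I
Mark C: refs=H null, marked=A C E F G H I
Mark J: refs=null H E, marked=A C E F G H I J
Unmarked (collected): B D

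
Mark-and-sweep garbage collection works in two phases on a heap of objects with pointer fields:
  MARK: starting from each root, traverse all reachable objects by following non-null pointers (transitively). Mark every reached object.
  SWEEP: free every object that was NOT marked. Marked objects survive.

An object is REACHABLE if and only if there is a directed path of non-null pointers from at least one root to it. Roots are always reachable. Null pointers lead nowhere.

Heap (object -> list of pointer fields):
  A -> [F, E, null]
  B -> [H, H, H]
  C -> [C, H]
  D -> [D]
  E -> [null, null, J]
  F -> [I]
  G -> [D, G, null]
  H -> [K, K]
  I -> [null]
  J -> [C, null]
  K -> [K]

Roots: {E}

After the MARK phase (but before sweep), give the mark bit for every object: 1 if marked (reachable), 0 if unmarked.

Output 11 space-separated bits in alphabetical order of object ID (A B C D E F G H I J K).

Answer: 0 0 1 0 1 0 0 1 0 1 1

Derivation:
Roots: E
Mark E: refs=null null J, marked=E
Mark J: refs=C null, marked=E J
Mark C: refs=C H, marked=C E J
Mark H: refs=K K, marked=C E H J
Mark K: refs=K, marked=C E H J K
Unmarked (collected): A B D F G I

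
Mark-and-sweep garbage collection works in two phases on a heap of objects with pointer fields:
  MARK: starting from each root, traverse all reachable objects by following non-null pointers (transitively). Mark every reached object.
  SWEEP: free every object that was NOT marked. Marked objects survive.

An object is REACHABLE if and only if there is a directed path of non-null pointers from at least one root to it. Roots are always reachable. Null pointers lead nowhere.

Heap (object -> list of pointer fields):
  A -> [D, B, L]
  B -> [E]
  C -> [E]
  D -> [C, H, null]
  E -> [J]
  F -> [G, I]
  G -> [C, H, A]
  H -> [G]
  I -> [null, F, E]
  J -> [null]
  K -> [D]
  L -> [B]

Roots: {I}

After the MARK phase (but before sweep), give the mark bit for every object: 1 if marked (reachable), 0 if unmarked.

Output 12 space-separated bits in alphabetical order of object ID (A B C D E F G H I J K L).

Answer: 1 1 1 1 1 1 1 1 1 1 0 1

Derivation:
Roots: I
Mark I: refs=null F E, marked=I
Mark F: refs=G I, marked=F I
Mark E: refs=J, marked=E F I
Mark G: refs=C H A, marked=E F G I
Mark J: refs=null, marked=E F G I J
Mark C: refs=E, marked=C E F G I J
Mark H: refs=G, marked=C E F G H I J
Mark A: refs=D B L, marked=A C E F G H I J
Mark D: refs=C H null, marked=A C D E F G H I J
Mark B: refs=E, marked=A B C D E F G H I J
Mark L: refs=B, marked=A B C D E F G H I J L
Unmarked (collected): K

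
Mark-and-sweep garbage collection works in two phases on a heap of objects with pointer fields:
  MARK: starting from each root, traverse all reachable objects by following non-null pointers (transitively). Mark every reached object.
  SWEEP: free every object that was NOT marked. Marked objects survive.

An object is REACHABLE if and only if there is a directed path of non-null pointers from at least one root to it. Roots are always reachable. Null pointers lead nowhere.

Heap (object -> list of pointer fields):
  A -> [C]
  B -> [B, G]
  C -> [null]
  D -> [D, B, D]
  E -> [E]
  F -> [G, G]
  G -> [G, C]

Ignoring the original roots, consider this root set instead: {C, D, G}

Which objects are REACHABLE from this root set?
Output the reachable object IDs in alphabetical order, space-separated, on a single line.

Roots: C D G
Mark C: refs=null, marked=C
Mark D: refs=D B D, marked=C D
Mark G: refs=G C, marked=C D G
Mark B: refs=B G, marked=B C D G
Unmarked (collected): A E F

Answer: B C D G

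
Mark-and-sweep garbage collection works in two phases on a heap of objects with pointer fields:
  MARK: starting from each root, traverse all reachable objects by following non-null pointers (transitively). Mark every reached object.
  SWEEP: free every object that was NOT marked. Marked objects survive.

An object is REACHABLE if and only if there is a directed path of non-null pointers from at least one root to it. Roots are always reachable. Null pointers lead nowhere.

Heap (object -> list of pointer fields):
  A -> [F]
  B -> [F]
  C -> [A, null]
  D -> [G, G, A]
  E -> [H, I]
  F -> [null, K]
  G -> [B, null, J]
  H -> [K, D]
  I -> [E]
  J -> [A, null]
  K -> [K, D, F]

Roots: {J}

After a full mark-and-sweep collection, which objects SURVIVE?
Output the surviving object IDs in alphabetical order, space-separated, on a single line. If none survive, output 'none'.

Answer: A B D F G J K

Derivation:
Roots: J
Mark J: refs=A null, marked=J
Mark A: refs=F, marked=A J
Mark F: refs=null K, marked=A F J
Mark K: refs=K D F, marked=A F J K
Mark D: refs=G G A, marked=A D F J K
Mark G: refs=B null J, marked=A D F G J K
Mark B: refs=F, marked=A B D F G J K
Unmarked (collected): C E H I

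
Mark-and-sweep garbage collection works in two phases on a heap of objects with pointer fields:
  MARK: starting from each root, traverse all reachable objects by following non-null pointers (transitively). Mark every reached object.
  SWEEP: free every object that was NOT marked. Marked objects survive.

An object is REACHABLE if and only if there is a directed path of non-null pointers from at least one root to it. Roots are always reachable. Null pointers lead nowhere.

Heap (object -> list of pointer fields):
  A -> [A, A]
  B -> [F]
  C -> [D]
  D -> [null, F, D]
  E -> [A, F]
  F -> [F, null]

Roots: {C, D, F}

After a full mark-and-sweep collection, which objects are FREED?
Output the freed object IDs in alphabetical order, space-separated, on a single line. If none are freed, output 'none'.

Answer: A B E

Derivation:
Roots: C D F
Mark C: refs=D, marked=C
Mark D: refs=null F D, marked=C D
Mark F: refs=F null, marked=C D F
Unmarked (collected): A B E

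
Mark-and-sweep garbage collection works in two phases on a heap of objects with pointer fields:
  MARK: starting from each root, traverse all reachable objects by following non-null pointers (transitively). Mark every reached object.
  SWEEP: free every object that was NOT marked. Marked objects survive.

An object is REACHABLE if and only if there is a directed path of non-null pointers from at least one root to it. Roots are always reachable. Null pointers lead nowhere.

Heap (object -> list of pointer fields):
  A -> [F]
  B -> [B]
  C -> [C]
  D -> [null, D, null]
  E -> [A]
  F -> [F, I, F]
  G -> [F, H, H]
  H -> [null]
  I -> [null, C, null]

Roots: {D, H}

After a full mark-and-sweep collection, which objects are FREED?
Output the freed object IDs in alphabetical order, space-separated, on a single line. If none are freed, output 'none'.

Answer: A B C E F G I

Derivation:
Roots: D H
Mark D: refs=null D null, marked=D
Mark H: refs=null, marked=D H
Unmarked (collected): A B C E F G I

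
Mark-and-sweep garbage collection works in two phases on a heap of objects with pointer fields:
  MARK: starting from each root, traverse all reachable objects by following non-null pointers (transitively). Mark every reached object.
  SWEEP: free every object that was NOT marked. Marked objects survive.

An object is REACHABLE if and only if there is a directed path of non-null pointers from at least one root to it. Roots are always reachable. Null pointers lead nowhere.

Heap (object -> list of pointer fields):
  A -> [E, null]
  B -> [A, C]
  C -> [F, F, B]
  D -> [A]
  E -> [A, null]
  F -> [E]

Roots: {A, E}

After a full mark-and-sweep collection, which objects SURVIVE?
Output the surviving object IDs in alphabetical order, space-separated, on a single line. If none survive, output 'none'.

Answer: A E

Derivation:
Roots: A E
Mark A: refs=E null, marked=A
Mark E: refs=A null, marked=A E
Unmarked (collected): B C D F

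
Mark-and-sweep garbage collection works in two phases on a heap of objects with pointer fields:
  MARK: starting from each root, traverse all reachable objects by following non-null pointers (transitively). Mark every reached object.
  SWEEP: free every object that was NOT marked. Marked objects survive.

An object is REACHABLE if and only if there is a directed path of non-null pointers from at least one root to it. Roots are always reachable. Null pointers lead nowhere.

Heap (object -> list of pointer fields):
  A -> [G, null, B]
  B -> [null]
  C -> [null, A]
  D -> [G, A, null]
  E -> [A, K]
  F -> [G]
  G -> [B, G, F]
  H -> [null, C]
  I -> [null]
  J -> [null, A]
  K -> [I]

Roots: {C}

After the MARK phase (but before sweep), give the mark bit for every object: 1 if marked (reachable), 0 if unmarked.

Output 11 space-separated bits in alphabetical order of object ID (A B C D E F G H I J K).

Roots: C
Mark C: refs=null A, marked=C
Mark A: refs=G null B, marked=A C
Mark G: refs=B G F, marked=A C G
Mark B: refs=null, marked=A B C G
Mark F: refs=G, marked=A B C F G
Unmarked (collected): D E H I J K

Answer: 1 1 1 0 0 1 1 0 0 0 0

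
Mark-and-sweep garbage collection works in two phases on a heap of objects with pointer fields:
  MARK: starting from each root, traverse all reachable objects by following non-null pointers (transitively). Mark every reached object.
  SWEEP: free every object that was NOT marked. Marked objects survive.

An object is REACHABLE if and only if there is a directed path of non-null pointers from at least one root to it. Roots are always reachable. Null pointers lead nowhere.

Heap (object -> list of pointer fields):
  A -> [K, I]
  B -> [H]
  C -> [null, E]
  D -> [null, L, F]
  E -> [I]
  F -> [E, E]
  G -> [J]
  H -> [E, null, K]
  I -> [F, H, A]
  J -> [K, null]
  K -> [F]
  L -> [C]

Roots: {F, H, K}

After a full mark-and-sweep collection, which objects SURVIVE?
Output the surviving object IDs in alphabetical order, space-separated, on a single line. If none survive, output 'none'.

Answer: A E F H I K

Derivation:
Roots: F H K
Mark F: refs=E E, marked=F
Mark H: refs=E null K, marked=F H
Mark K: refs=F, marked=F H K
Mark E: refs=I, marked=E F H K
Mark I: refs=F H A, marked=E F H I K
Mark A: refs=K I, marked=A E F H I K
Unmarked (collected): B C D G J L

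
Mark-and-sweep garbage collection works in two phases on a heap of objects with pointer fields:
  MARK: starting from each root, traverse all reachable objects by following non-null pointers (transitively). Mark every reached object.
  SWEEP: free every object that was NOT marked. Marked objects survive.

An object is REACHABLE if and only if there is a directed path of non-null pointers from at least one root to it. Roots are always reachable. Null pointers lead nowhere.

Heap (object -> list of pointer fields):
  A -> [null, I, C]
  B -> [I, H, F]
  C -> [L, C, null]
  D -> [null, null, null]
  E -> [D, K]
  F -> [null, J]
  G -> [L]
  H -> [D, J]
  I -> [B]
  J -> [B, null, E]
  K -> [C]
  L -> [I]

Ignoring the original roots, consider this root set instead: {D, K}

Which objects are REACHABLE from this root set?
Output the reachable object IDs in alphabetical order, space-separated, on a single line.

Roots: D K
Mark D: refs=null null null, marked=D
Mark K: refs=C, marked=D K
Mark C: refs=L C null, marked=C D K
Mark L: refs=I, marked=C D K L
Mark I: refs=B, marked=C D I K L
Mark B: refs=I H F, marked=B C D I K L
Mark H: refs=D J, marked=B C D H I K L
Mark F: refs=null J, marked=B C D F H I K L
Mark J: refs=B null E, marked=B C D F H I J K L
Mark E: refs=D K, marked=B C D E F H I J K L
Unmarked (collected): A G

Answer: B C D E F H I J K L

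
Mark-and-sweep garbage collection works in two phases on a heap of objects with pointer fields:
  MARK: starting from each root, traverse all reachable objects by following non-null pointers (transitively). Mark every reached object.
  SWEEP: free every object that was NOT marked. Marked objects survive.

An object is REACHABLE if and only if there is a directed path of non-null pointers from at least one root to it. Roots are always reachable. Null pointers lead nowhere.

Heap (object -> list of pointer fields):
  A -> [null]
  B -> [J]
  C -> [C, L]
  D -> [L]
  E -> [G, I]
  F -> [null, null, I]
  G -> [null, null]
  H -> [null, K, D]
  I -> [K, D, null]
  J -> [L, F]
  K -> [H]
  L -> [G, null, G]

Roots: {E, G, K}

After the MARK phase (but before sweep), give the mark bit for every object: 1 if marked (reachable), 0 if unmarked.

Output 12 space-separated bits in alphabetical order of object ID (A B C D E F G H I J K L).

Roots: E G K
Mark E: refs=G I, marked=E
Mark G: refs=null null, marked=E G
Mark K: refs=H, marked=E G K
Mark I: refs=K D null, marked=E G I K
Mark H: refs=null K D, marked=E G H I K
Mark D: refs=L, marked=D E G H I K
Mark L: refs=G null G, marked=D E G H I K L
Unmarked (collected): A B C F J

Answer: 0 0 0 1 1 0 1 1 1 0 1 1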